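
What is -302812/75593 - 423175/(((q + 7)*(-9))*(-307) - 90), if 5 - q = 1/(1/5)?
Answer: -37818501587/1455240843 ≈ -25.988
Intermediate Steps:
q = 0 (q = 5 - 1/(1/5) = 5 - 1/(1*(⅕)) = 5 - 1/⅕ = 5 - 1*5 = 5 - 5 = 0)
-302812/75593 - 423175/(((q + 7)*(-9))*(-307) - 90) = -302812/75593 - 423175/(((0 + 7)*(-9))*(-307) - 90) = -302812*1/75593 - 423175/((7*(-9))*(-307) - 90) = -302812/75593 - 423175/(-63*(-307) - 90) = -302812/75593 - 423175/(19341 - 90) = -302812/75593 - 423175/19251 = -37818501587/1455240843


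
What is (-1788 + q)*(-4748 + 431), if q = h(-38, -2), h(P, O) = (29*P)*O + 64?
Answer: -2072160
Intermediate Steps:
h(P, O) = 64 + 29*O*P (h(P, O) = 29*O*P + 64 = 64 + 29*O*P)
q = 2268 (q = 64 + 29*(-2)*(-38) = 64 + 2204 = 2268)
(-1788 + q)*(-4748 + 431) = (-1788 + 2268)*(-4748 + 431) = 480*(-4317) = -2072160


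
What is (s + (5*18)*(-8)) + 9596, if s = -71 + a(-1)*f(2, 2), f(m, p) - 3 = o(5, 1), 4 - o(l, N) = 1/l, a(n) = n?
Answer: 43991/5 ≈ 8798.2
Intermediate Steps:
o(l, N) = 4 - 1/l
f(m, p) = 34/5 (f(m, p) = 3 + (4 - 1/5) = 3 + 19/5 = 34/5)
s = -389/5 (s = -71 - 1*34/5 = -71 - 34/5 = -389/5 ≈ -77.800)
(s + (5*18)*(-8)) + 9596 = (-389/5 + (5*18)*(-8)) + 9596 = (-389/5 + 90*(-8)) + 9596 = (-389/5 - 720) + 9596 = -3989/5 + 9596 = 43991/5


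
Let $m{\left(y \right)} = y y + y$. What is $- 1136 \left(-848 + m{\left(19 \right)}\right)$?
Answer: $531648$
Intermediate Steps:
$m{\left(y \right)} = y + y^{2}$ ($m{\left(y \right)} = y^{2} + y = y + y^{2}$)
$- 1136 \left(-848 + m{\left(19 \right)}\right) = - 1136 \left(-848 + 19 \left(1 + 19\right)\right) = - 1136 \left(-848 + 19 \cdot 20\right) = - 1136 \left(-848 + 380\right) = \left(-1136\right) \left(-468\right) = 531648$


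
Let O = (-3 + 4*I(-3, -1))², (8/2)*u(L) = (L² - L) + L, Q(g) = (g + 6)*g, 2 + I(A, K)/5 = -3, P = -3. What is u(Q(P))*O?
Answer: 859329/4 ≈ 2.1483e+5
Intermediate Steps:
I(A, K) = -25 (I(A, K) = -10 + 5*(-3) = -10 - 15 = -25)
Q(g) = g*(6 + g) (Q(g) = (6 + g)*g = g*(6 + g))
u(L) = L²/4 (u(L) = ((L² - L) + L)/4 = L²/4)
O = 10609 (O = (-3 + 4*(-25))² = (-3 - 100)² = (-103)² = 10609)
u(Q(P))*O = ((-3*(6 - 3))²/4)*10609 = ((-3*3)²/4)*10609 = ((¼)*(-9)²)*10609 = ((¼)*81)*10609 = (81/4)*10609 = 859329/4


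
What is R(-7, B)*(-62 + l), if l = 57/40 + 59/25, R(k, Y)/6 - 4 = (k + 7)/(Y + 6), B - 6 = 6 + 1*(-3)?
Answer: -34929/25 ≈ -1397.2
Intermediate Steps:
B = 9 (B = 6 + (6 + 1*(-3)) = 6 + (6 - 3) = 6 + 3 = 9)
R(k, Y) = 24 + 6*(7 + k)/(6 + Y) (R(k, Y) = 24 + 6*((k + 7)/(Y + 6)) = 24 + 6*((7 + k)/(6 + Y)) = 24 + 6*(7 + k)/(6 + Y))
l = 757/200 (l = 57*(1/40) + 59*(1/25) = 57/40 + 59/25 = 757/200 ≈ 3.7850)
R(-7, B)*(-62 + l) = (6*(31 - 7 + 4*9)/(6 + 9))*(-62 + 757/200) = (6*(31 - 7 + 36)/15)*(-11643/200) = (6*(1/15)*60)*(-11643/200) = 24*(-11643/200) = -34929/25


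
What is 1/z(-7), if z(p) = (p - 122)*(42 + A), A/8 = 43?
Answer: -1/49794 ≈ -2.0083e-5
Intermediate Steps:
A = 344 (A = 8*43 = 344)
z(p) = -47092 + 386*p (z(p) = (p - 122)*(42 + 344) = (-122 + p)*386 = -47092 + 386*p)
1/z(-7) = 1/(-47092 + 386*(-7)) = 1/(-47092 - 2702) = 1/(-49794) = -1/49794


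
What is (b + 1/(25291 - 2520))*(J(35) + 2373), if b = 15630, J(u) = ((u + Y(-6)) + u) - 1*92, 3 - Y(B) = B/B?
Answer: 837457950043/22771 ≈ 3.6777e+7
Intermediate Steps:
Y(B) = 2 (Y(B) = 3 - B/B = 3 - 1*1 = 3 - 1 = 2)
J(u) = -90 + 2*u (J(u) = ((u + 2) + u) - 1*92 = ((2 + u) + u) - 92 = (2 + 2*u) - 92 = -90 + 2*u)
(b + 1/(25291 - 2520))*(J(35) + 2373) = (15630 + 1/(25291 - 2520))*((-90 + 2*35) + 2373) = (15630 + 1/22771)*((-90 + 70) + 2373) = (15630 + 1/22771)*(-20 + 2373) = (355910731/22771)*2353 = 837457950043/22771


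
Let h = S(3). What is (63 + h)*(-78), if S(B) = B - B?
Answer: -4914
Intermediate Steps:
S(B) = 0
h = 0
(63 + h)*(-78) = (63 + 0)*(-78) = 63*(-78) = -4914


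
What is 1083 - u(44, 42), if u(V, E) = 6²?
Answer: 1047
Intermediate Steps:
u(V, E) = 36
1083 - u(44, 42) = 1083 - 1*36 = 1083 - 36 = 1047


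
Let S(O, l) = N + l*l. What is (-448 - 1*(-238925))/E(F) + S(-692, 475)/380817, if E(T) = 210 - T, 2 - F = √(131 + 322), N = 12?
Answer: 18899407653079/16303156587 - 238477*√453/42811 ≈ 1040.7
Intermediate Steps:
S(O, l) = 12 + l² (S(O, l) = 12 + l*l = 12 + l²)
F = 2 - √453 (F = 2 - √(131 + 322) = 2 - √453 ≈ -19.284)
(-448 - 1*(-238925))/E(F) + S(-692, 475)/380817 = (-448 - 1*(-238925))/(210 - (2 - √453)) + (12 + 475²)/380817 = (-448 + 238925)/(210 + (-2 + √453)) + (12 + 225625)*(1/380817) = 238477/(208 + √453) + 225637*(1/380817) = 238477/(208 + √453) + 225637/380817 = 225637/380817 + 238477/(208 + √453)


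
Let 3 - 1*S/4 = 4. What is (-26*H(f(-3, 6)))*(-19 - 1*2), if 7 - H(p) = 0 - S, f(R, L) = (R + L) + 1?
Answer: 1638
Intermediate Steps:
S = -4 (S = 12 - 4*4 = 12 - 16 = -4)
f(R, L) = 1 + L + R (f(R, L) = (L + R) + 1 = 1 + L + R)
H(p) = 3 (H(p) = 7 - (0 - 1*(-4)) = 7 - (0 + 4) = 7 - 1*4 = 7 - 4 = 3)
(-26*H(f(-3, 6)))*(-19 - 1*2) = (-26*3)*(-19 - 1*2) = -78*(-19 - 2) = -78*(-21) = 1638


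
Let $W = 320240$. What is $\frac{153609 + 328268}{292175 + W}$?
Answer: $\frac{481877}{612415} \approx 0.78685$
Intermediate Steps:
$\frac{153609 + 328268}{292175 + W} = \frac{153609 + 328268}{292175 + 320240} = \frac{481877}{612415}$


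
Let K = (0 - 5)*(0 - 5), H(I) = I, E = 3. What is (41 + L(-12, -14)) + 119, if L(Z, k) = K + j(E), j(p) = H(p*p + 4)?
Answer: 198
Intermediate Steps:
j(p) = 4 + p² (j(p) = p*p + 4 = p² + 4 = 4 + p²)
K = 25 (K = -5*(-5) = 25)
L(Z, k) = 38 (L(Z, k) = 25 + (4 + 3²) = 25 + (4 + 9) = 25 + 13 = 38)
(41 + L(-12, -14)) + 119 = (41 + 38) + 119 = 79 + 119 = 198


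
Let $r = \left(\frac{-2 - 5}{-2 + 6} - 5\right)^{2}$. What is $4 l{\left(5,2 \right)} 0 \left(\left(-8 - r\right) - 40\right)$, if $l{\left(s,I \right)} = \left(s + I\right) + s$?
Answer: $0$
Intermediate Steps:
$r = \frac{729}{16}$ ($r = \left(- \frac{7}{4} - 5\right)^{2} = \left(- \frac{27}{4}\right)^{2} = \frac{729}{16} \approx 45.563$)
$l{\left(s,I \right)} = I + 2 s$ ($l{\left(s,I \right)} = \left(I + s\right) + s = I + 2 s$)
$4 l{\left(5,2 \right)} 0 \left(\left(-8 - r\right) - 40\right) = 4 \left(2 + 2 \cdot 5\right) 0 \left(\left(-8 - \frac{729}{16}\right) - 40\right) = 4 \left(2 + 10\right) 0 \left(\left(-8 - \frac{729}{16}\right) - 40\right) = 4 \cdot 12 \cdot 0 \left(- \frac{857}{16} - 40\right) = 48 \cdot 0 \left(- \frac{1497}{16}\right) = 0 \left(- \frac{1497}{16}\right) = 0$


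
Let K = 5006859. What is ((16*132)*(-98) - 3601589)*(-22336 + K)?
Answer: -18983879839495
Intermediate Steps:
((16*132)*(-98) - 3601589)*(-22336 + K) = ((16*132)*(-98) - 3601589)*(-22336 + 5006859) = (2112*(-98) - 3601589)*4984523 = (-206976 - 3601589)*4984523 = -3808565*4984523 = -18983879839495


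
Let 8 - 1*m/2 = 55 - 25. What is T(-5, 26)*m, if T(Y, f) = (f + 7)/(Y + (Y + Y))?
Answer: 484/5 ≈ 96.800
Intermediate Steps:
T(Y, f) = (7 + f)/(3*Y) (T(Y, f) = (7 + f)/(Y + 2*Y) = (7 + f)/((3*Y)) = (7 + f)*(1/(3*Y)) = (7 + f)/(3*Y))
m = -44 (m = 16 - 2*(55 - 25) = 16 - 2*30 = 16 - 60 = -44)
T(-5, 26)*m = ((1/3)*(7 + 26)/(-5))*(-44) = ((1/3)*(-1/5)*33)*(-44) = -11/5*(-44) = 484/5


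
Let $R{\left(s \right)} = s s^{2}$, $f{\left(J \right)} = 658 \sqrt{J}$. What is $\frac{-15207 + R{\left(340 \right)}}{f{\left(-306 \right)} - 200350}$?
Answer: $- \frac{3935754838775}{20136304742} - \frac{38778038691 i \sqrt{34}}{20136304742} \approx -195.46 - 11.229 i$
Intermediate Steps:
$R{\left(s \right)} = s^{3}$
$\frac{-15207 + R{\left(340 \right)}}{f{\left(-306 \right)} - 200350} = \frac{-15207 + 340^{3}}{658 \sqrt{-306} - 200350} = \frac{-15207 + 39304000}{658 \cdot 3 i \sqrt{34} - 200350} = \frac{39288793}{1974 i \sqrt{34} - 200350} = \frac{39288793}{-200350 + 1974 i \sqrt{34}}$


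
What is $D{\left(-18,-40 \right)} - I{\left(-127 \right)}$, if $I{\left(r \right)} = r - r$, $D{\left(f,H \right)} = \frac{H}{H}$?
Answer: $1$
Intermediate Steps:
$D{\left(f,H \right)} = 1$
$I{\left(r \right)} = 0$
$D{\left(-18,-40 \right)} - I{\left(-127 \right)} = 1 - 0 = 1 + 0 = 1$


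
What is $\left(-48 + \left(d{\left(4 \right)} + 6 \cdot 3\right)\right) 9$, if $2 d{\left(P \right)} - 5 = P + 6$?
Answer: $- \frac{405}{2} \approx -202.5$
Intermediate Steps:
$d{\left(P \right)} = \frac{11}{2} + \frac{P}{2}$ ($d{\left(P \right)} = \frac{5}{2} + \frac{P + 6}{2} = \frac{5}{2} + \frac{6 + P}{2} = \frac{5}{2} + \left(3 + \frac{P}{2}\right) = \frac{11}{2} + \frac{P}{2}$)
$\left(-48 + \left(d{\left(4 \right)} + 6 \cdot 3\right)\right) 9 = \left(-48 + \left(\left(\frac{11}{2} + \frac{1}{2} \cdot 4\right) + 6 \cdot 3\right)\right) 9 = \left(-48 + \left(\left(\frac{11}{2} + 2\right) + 18\right)\right) 9 = \left(-48 + \left(\frac{15}{2} + 18\right)\right) 9 = \left(-48 + \frac{51}{2}\right) 9 = \left(- \frac{45}{2}\right) 9 = - \frac{405}{2}$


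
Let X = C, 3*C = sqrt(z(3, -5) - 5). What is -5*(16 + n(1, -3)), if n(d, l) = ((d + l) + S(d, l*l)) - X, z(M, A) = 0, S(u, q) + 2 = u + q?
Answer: -110 + 5*I*sqrt(5)/3 ≈ -110.0 + 3.7268*I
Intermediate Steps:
S(u, q) = -2 + q + u (S(u, q) = -2 + (u + q) = -2 + (q + u) = -2 + q + u)
C = I*sqrt(5)/3 (C = sqrt(0 - 5)/3 = sqrt(-5)/3 = (I*sqrt(5))/3 = I*sqrt(5)/3 ≈ 0.74536*I)
X = I*sqrt(5)/3 ≈ 0.74536*I
n(d, l) = -2 + l + l**2 + 2*d - I*sqrt(5)/3 (n(d, l) = ((d + l) + (-2 + l*l + d)) - I*sqrt(5)/3 = ((d + l) + (-2 + l**2 + d)) - I*sqrt(5)/3 = ((d + l) + (-2 + d + l**2)) - I*sqrt(5)/3 = (-2 + l + l**2 + 2*d) - I*sqrt(5)/3 = -2 + l + l**2 + 2*d - I*sqrt(5)/3)
-5*(16 + n(1, -3)) = -5*(16 + (-2 - 3 + (-3)**2 + 2*1 - I*sqrt(5)/3)) = -5*(16 + (-2 - 3 + 9 + 2 - I*sqrt(5)/3)) = -5*(16 + (6 - I*sqrt(5)/3)) = -5*(22 - I*sqrt(5)/3) = -110 + 5*I*sqrt(5)/3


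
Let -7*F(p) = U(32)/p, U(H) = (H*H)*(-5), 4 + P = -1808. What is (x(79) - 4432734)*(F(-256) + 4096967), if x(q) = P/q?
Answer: -10042947961704702/553 ≈ -1.8161e+13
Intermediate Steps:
P = -1812 (P = -4 - 1808 = -1812)
x(q) = -1812/q
U(H) = -5*H**2 (U(H) = H**2*(-5) = -5*H**2)
F(p) = 5120/(7*p) (F(p) = -(-5*32**2)/(7*p) = -(-5*1024)/(7*p) = -(-5120)/(7*p) = 5120/(7*p))
(x(79) - 4432734)*(F(-256) + 4096967) = (-1812/79 - 4432734)*((5120/7)/(-256) + 4096967) = (-1812*1/79 - 4432734)*((5120/7)*(-1/256) + 4096967) = (-1812/79 - 4432734)*(-20/7 + 4096967) = -350187798/79*28678749/7 = -10042947961704702/553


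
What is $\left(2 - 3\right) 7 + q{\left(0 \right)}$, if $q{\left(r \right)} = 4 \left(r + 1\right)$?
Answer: $-3$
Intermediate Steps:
$q{\left(r \right)} = 4 + 4 r$ ($q{\left(r \right)} = 4 \left(1 + r\right) = 4 + 4 r$)
$\left(2 - 3\right) 7 + q{\left(0 \right)} = \left(2 - 3\right) 7 + \left(4 + 4 \cdot 0\right) = \left(-1\right) 7 + \left(4 + 0\right) = -7 + 4 = -3$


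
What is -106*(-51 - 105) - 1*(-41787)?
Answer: 58323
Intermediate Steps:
-106*(-51 - 105) - 1*(-41787) = -106*(-156) + 41787 = 16536 + 41787 = 58323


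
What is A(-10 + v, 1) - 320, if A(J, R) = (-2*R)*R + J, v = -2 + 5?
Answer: -329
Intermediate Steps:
v = 3
A(J, R) = J - 2*R² (A(J, R) = -2*R² + J = J - 2*R²)
A(-10 + v, 1) - 320 = ((-10 + 3) - 2*1²) - 320 = (-7 - 2*1) - 320 = (-7 - 2) - 320 = -9 - 320 = -329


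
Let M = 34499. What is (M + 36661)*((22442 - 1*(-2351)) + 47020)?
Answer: 5110213080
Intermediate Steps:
(M + 36661)*((22442 - 1*(-2351)) + 47020) = (34499 + 36661)*((22442 - 1*(-2351)) + 47020) = 71160*((22442 + 2351) + 47020) = 71160*(24793 + 47020) = 71160*71813 = 5110213080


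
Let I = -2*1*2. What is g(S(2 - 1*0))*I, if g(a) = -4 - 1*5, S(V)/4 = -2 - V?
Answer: 36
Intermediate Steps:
S(V) = -8 - 4*V (S(V) = 4*(-2 - V) = -8 - 4*V)
g(a) = -9 (g(a) = -4 - 5 = -9)
I = -4 (I = -2*2 = -4)
g(S(2 - 1*0))*I = -9*(-4) = 36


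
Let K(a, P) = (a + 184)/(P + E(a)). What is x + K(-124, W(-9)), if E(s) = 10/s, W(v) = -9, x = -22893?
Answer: -12892479/563 ≈ -22900.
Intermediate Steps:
K(a, P) = (184 + a)/(P + 10/a) (K(a, P) = (a + 184)/(P + 10/a) = (184 + a)/(P + 10/a))
x + K(-124, W(-9)) = -22893 - 124*(184 - 124)/(10 - 9*(-124)) = -22893 - 124*60/(10 + 1116) = -22893 - 124*60/1126 = -22893 - 124*1/1126*60 = -22893 - 3720/563 = -12892479/563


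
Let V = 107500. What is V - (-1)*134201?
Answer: 241701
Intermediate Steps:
V - (-1)*134201 = 107500 - (-1)*134201 = 107500 - 1*(-134201) = 107500 + 134201 = 241701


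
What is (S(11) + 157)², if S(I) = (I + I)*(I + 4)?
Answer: 237169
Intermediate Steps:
S(I) = 2*I*(4 + I) (S(I) = (2*I)*(4 + I) = 2*I*(4 + I))
(S(11) + 157)² = (2*11*(4 + 11) + 157)² = (2*11*15 + 157)² = (330 + 157)² = 487² = 237169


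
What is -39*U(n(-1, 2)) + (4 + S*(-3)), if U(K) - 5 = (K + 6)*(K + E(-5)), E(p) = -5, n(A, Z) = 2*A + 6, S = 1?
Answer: 196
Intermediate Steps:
n(A, Z) = 6 + 2*A
U(K) = 5 + (-5 + K)*(6 + K) (U(K) = 5 + (K + 6)*(K - 5) = 5 + (6 + K)*(-5 + K) = 5 + (-5 + K)*(6 + K))
-39*U(n(-1, 2)) + (4 + S*(-3)) = -39*(-25 + (6 + 2*(-1)) + (6 + 2*(-1))²) + (4 + 1*(-3)) = -39*(-25 + (6 - 2) + (6 - 2)²) + (4 - 3) = -39*(-25 + 4 + 4²) + 1 = -39*(-25 + 4 + 16) + 1 = -39*(-5) + 1 = 195 + 1 = 196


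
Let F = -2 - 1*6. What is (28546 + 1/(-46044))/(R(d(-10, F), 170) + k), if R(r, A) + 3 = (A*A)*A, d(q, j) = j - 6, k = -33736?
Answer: 1314372023/224660693484 ≈ 0.0058505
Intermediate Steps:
F = -8 (F = -2 - 6 = -8)
d(q, j) = -6 + j
R(r, A) = -3 + A**3 (R(r, A) = -3 + (A*A)*A = -3 + A**2*A = -3 + A**3)
(28546 + 1/(-46044))/(R(d(-10, F), 170) + k) = (28546 + 1/(-46044))/((-3 + 170**3) - 33736) = (28546 - 1/46044)/((-3 + 4913000) - 33736) = 1314372023/(46044*(4912997 - 33736)) = (1314372023/46044)/4879261 = (1314372023/46044)*(1/4879261) = 1314372023/224660693484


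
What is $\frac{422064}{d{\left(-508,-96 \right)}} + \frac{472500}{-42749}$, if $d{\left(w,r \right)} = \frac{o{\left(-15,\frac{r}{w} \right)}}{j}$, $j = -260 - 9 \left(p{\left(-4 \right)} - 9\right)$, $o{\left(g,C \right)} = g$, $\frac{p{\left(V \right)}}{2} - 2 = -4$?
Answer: $\frac{122862633588}{30535} \approx 4.0237 \cdot 10^{6}$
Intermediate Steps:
$p{\left(V \right)} = -4$ ($p{\left(V \right)} = 4 + 2 \left(-4\right) = 4 - 8 = -4$)
$j = -143$ ($j = -260 - 9 \left(-4 - 9\right) = -260 - -117 = -260 + 117 = -143$)
$d{\left(w,r \right)} = \frac{15}{143}$ ($d{\left(w,r \right)} = - \frac{15}{-143} = \left(-15\right) \left(- \frac{1}{143}\right) = \frac{15}{143}$)
$\frac{422064}{d{\left(-508,-96 \right)}} + \frac{472500}{-42749} = \frac{422064}{\frac{15}{143}} + \frac{472500}{-42749} = 422064 \cdot \frac{143}{15} + 472500 \left(- \frac{1}{42749}\right) = \frac{20118384}{5} - \frac{67500}{6107} = \frac{122862633588}{30535}$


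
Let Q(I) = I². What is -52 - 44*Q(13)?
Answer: -7488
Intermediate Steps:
-52 - 44*Q(13) = -52 - 44*13² = -52 - 44*169 = -52 - 7436 = -7488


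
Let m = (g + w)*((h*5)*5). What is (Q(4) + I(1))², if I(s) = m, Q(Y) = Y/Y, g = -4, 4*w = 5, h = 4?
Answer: 75076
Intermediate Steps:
w = 5/4 (w = (¼)*5 = 5/4 ≈ 1.2500)
Q(Y) = 1
m = -275 (m = (-4 + 5/4)*((4*5)*5) = -55*5 = -11/4*100 = -275)
I(s) = -275
(Q(4) + I(1))² = (1 - 275)² = (-274)² = 75076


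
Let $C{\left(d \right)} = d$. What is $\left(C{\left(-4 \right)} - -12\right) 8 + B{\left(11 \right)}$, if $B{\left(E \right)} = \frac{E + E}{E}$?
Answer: $66$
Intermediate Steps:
$B{\left(E \right)} = 2$ ($B{\left(E \right)} = \frac{2 E}{E} = 2$)
$\left(C{\left(-4 \right)} - -12\right) 8 + B{\left(11 \right)} = \left(-4 - -12\right) 8 + 2 = \left(-4 + 12\right) 8 + 2 = 8 \cdot 8 + 2 = 64 + 2 = 66$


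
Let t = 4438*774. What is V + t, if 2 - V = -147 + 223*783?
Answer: 3260552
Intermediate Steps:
V = -174460 (V = 2 - (-147 + 223*783) = 2 - (-147 + 174609) = 2 - 1*174462 = 2 - 174462 = -174460)
t = 3435012
V + t = -174460 + 3435012 = 3260552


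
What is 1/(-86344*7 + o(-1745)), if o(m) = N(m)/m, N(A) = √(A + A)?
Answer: -527345980/318732129079841 + I*√3490/637464258159682 ≈ -1.6545e-6 + 9.2674e-14*I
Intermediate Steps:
N(A) = √2*√A (N(A) = √(2*A) = √2*√A)
o(m) = √2/√m (o(m) = (√2*√m)/m = √2/√m)
1/(-86344*7 + o(-1745)) = 1/(-86344*7 + √2/√(-1745)) = 1/(-604408 + √2*(-I*√1745/1745)) = 1/(-604408 - I*√3490/1745)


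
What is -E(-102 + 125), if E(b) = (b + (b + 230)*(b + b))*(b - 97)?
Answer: 862914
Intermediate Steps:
E(b) = (-97 + b)*(b + 2*b*(230 + b)) (E(b) = (b + (230 + b)*(2*b))*(-97 + b) = (b + 2*b*(230 + b))*(-97 + b) = (-97 + b)*(b + 2*b*(230 + b)))
-E(-102 + 125) = -(-102 + 125)*(-44717 + 2*(-102 + 125)² + 267*(-102 + 125)) = -23*(-44717 + 2*23² + 267*23) = -23*(-44717 + 2*529 + 6141) = -23*(-44717 + 1058 + 6141) = -23*(-37518) = -1*(-862914) = 862914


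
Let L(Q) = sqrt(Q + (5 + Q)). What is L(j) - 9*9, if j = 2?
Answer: -78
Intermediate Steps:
L(Q) = sqrt(5 + 2*Q)
L(j) - 9*9 = sqrt(5 + 2*2) - 9*9 = sqrt(5 + 4) - 81 = sqrt(9) - 81 = 3 - 81 = -78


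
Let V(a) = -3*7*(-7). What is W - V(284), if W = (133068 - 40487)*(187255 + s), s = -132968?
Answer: 5025944600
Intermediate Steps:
W = 5025944747 (W = (133068 - 40487)*(187255 - 132968) = 92581*54287 = 5025944747)
V(a) = 147 (V(a) = -21*(-7) = 147)
W - V(284) = 5025944747 - 1*147 = 5025944747 - 147 = 5025944600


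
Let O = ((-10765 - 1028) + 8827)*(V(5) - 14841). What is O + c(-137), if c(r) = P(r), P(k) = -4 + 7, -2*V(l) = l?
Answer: 44025824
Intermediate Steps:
V(l) = -l/2
P(k) = 3
c(r) = 3
O = 44025821 (O = ((-10765 - 1028) + 8827)*(-1/2*5 - 14841) = (-11793 + 8827)*(-5/2 - 14841) = -2966*(-29687/2) = 44025821)
O + c(-137) = 44025821 + 3 = 44025824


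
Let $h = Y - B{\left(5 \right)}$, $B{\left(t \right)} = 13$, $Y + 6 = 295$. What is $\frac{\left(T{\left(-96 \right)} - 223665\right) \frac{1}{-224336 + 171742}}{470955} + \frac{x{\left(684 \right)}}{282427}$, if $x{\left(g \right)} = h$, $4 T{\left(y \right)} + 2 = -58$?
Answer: $\frac{229984322596}{233184979568143} \approx 0.00098627$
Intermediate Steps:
$Y = 289$ ($Y = -6 + 295 = 289$)
$T{\left(y \right)} = -15$ ($T{\left(y \right)} = - \frac{1}{2} + \frac{1}{4} \left(-58\right) = - \frac{1}{2} - \frac{29}{2} = -15$)
$h = 276$ ($h = 289 - 13 = 276$)
$x{\left(g \right)} = 276$
$\frac{\left(T{\left(-96 \right)} - 223665\right) \frac{1}{-224336 + 171742}}{470955} + \frac{x{\left(684 \right)}}{282427} = \frac{\left(-15 - 223665\right) \frac{1}{-224336 + 171742}}{470955} + \frac{276}{282427} = - \frac{223680}{-52594} \cdot \frac{1}{470955} + 276 \cdot \frac{1}{282427} = \left(-223680\right) \left(- \frac{1}{52594}\right) \frac{1}{470955} + \frac{276}{282427} = \frac{111840}{26297} \cdot \frac{1}{470955} + \frac{276}{282427} = \frac{7456}{825646909} + \frac{276}{282427} = \frac{229984322596}{233184979568143}$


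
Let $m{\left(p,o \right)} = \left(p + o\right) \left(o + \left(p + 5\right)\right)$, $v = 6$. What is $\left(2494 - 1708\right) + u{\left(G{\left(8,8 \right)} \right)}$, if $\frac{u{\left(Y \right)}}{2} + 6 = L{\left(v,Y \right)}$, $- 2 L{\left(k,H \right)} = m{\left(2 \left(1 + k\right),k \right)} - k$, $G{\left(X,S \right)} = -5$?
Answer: $280$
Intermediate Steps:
$m{\left(p,o \right)} = \left(o + p\right) \left(5 + o + p\right)$ ($m{\left(p,o \right)} = \left(o + p\right) \left(o + \left(5 + p\right)\right) = \left(o + p\right) \left(5 + o + p\right)$)
$L{\left(k,H \right)} = -5 - 7 k - \frac{k^{2}}{2} - \frac{\left(2 + 2 k\right)^{2}}{2} - k \left(2 + 2 k\right)$ ($L{\left(k,H \right)} = - \frac{\left(k^{2} + \left(2 \left(1 + k\right)\right)^{2} + 5 k + 5 \cdot 2 \left(1 + k\right) + 2 k 2 \left(1 + k\right)\right) - k}{2} = - \frac{\left(k^{2} + \left(2 + 2 k\right)^{2} + 5 k + 5 \left(2 + 2 k\right) + 2 k \left(2 + 2 k\right)\right) - k}{2} = - \frac{\left(k^{2} + \left(2 + 2 k\right)^{2} + 5 k + \left(10 + 10 k\right) + 2 k \left(2 + 2 k\right)\right) - k}{2} = - \frac{\left(10 + k^{2} + \left(2 + 2 k\right)^{2} + 15 k + 2 k \left(2 + 2 k\right)\right) - k}{2} = - \frac{10 + k^{2} + \left(2 + 2 k\right)^{2} + 14 k + 2 k \left(2 + 2 k\right)}{2} = -5 - 7 k - \frac{k^{2}}{2} - \frac{\left(2 + 2 k\right)^{2}}{2} - k \left(2 + 2 k\right)$)
$u{\left(Y \right)} = -506$ ($u{\left(Y \right)} = -12 + 2 \left(-7 - 78 - \frac{9 \cdot 6^{2}}{2}\right) = -12 + 2 \left(-7 - 78 - 162\right) = -12 + 2 \left(-247\right) = -12 - 494 = -506$)
$\left(2494 - 1708\right) + u{\left(G{\left(8,8 \right)} \right)} = \left(2494 - 1708\right) - 506 = 786 - 506 = 280$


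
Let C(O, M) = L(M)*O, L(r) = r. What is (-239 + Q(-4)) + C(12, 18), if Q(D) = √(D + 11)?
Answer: -23 + √7 ≈ -20.354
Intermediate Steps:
C(O, M) = M*O
Q(D) = √(11 + D)
(-239 + Q(-4)) + C(12, 18) = (-239 + √(11 - 4)) + 18*12 = (-239 + √7) + 216 = -23 + √7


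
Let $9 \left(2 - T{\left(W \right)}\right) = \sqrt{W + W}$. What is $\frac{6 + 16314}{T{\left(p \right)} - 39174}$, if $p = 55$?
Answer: $- \frac{25891125120}{62145046097} + \frac{73440 \sqrt{110}}{62145046097} \approx -0.41661$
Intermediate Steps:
$T{\left(W \right)} = 2 - \frac{\sqrt{2} \sqrt{W}}{9}$ ($T{\left(W \right)} = 2 - \frac{\sqrt{W + W}}{9} = 2 - \frac{\sqrt{2 W}}{9} = 2 - \frac{\sqrt{2} \sqrt{W}}{9}$)
$\frac{6 + 16314}{T{\left(p \right)} - 39174} = \frac{6 + 16314}{\left(2 - \frac{\sqrt{2} \sqrt{55}}{9}\right) - 39174} = \frac{16320}{\left(2 - \frac{\sqrt{110}}{9}\right) - 39174} = \frac{16320}{-39172 - \frac{\sqrt{110}}{9}}$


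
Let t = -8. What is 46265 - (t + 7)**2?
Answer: 46264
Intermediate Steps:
46265 - (t + 7)**2 = 46265 - (-8 + 7)**2 = 46265 - 1*(-1)**2 = 46265 - 1*1 = 46265 - 1 = 46264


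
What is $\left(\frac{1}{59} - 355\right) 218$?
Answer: $- \frac{4565792}{59} \approx -77386.0$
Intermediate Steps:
$\left(\frac{1}{59} - 355\right) 218 = \left(- \frac{20944}{59}\right) 218 = - \frac{4565792}{59}$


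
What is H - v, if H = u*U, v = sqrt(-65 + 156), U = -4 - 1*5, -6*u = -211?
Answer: -633/2 - sqrt(91) ≈ -326.04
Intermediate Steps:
u = 211/6 (u = -1/6*(-211) = 211/6 ≈ 35.167)
U = -9 (U = -4 - 5 = -9)
v = sqrt(91) ≈ 9.5394
H = -633/2 (H = (211/6)*(-9) = -633/2 ≈ -316.50)
H - v = -633/2 - sqrt(91)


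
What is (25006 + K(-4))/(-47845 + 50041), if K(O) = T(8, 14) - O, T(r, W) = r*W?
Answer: 4187/366 ≈ 11.440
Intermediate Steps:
T(r, W) = W*r
K(O) = 112 - O (K(O) = 14*8 - O = 112 - O)
(25006 + K(-4))/(-47845 + 50041) = (25006 + (112 - 1*(-4)))/(-47845 + 50041) = (25006 + (112 + 4))/2196 = (25006 + 116)*(1/2196) = 25122*(1/2196) = 4187/366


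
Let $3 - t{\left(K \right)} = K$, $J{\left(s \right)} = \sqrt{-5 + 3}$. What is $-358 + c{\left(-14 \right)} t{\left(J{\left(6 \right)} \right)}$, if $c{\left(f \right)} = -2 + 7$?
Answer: $-343 - 5 i \sqrt{2} \approx -343.0 - 7.0711 i$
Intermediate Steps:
$J{\left(s \right)} = i \sqrt{2}$ ($J{\left(s \right)} = \sqrt{-2} = i \sqrt{2}$)
$c{\left(f \right)} = 5$
$t{\left(K \right)} = 3 - K$
$-358 + c{\left(-14 \right)} t{\left(J{\left(6 \right)} \right)} = -358 + 5 \left(3 - i \sqrt{2}\right) = -358 + \left(15 - 5 i \sqrt{2}\right) = -343 - 5 i \sqrt{2}$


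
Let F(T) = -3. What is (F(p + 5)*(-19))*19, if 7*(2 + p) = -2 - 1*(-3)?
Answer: 1083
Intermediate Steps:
p = -13/7 (p = -2 + (-2 - 1*(-3))/7 = -2 + (-2 + 3)/7 = -2 + (⅐)*1 = -2 + ⅐ = -13/7 ≈ -1.8571)
(F(p + 5)*(-19))*19 = -3*(-19)*19 = 57*19 = 1083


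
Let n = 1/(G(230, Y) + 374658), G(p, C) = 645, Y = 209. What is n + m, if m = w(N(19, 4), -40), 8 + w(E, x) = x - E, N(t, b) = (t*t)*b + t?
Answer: -567082832/375303 ≈ -1511.0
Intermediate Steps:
N(t, b) = t + b*t² (N(t, b) = t²*b + t = b*t² + t = t + b*t²)
w(E, x) = -8 + x - E (w(E, x) = -8 + (x - E) = -8 + x - E)
n = 1/375303 (n = 1/(645 + 374658) = 1/375303 ≈ 2.6645e-6)
m = -1511 (m = -8 - 40 - 19*(1 + 4*19) = -8 - 40 - 19*(1 + 76) = -8 - 40 - 19*77 = -8 - 40 - 1*1463 = -8 - 40 - 1463 = -1511)
n + m = 1/375303 - 1511 = -567082832/375303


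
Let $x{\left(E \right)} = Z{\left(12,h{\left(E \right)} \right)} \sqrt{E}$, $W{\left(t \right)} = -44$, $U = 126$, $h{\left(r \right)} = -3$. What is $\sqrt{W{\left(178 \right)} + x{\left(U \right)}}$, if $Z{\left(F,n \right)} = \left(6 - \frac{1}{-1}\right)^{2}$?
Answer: $\sqrt{-44 + 147 \sqrt{14}} \approx 22.495$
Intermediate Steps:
$Z{\left(F,n \right)} = 49$ ($Z{\left(F,n \right)} = \left(6 - -1\right)^{2} = \left(6 + 1\right)^{2} = 7^{2} = 49$)
$x{\left(E \right)} = 49 \sqrt{E}$
$\sqrt{W{\left(178 \right)} + x{\left(U \right)}} = \sqrt{-44 + 49 \sqrt{126}} = \sqrt{-44 + 49 \cdot 3 \sqrt{14}} = \sqrt{-44 + 147 \sqrt{14}}$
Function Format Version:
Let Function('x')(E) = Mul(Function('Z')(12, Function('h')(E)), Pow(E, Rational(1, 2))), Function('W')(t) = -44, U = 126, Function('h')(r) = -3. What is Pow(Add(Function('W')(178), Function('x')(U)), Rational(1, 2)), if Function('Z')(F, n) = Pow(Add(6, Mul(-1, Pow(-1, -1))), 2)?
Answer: Pow(Add(-44, Mul(147, Pow(14, Rational(1, 2)))), Rational(1, 2)) ≈ 22.495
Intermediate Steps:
Function('Z')(F, n) = 49 (Function('Z')(F, n) = Pow(Add(6, Mul(-1, -1)), 2) = Pow(Add(6, 1), 2) = Pow(7, 2) = 49)
Function('x')(E) = Mul(49, Pow(E, Rational(1, 2)))
Pow(Add(Function('W')(178), Function('x')(U)), Rational(1, 2)) = Pow(Add(-44, Mul(49, Pow(126, Rational(1, 2)))), Rational(1, 2)) = Pow(Add(-44, Mul(49, Mul(3, Pow(14, Rational(1, 2))))), Rational(1, 2)) = Pow(Add(-44, Mul(147, Pow(14, Rational(1, 2)))), Rational(1, 2))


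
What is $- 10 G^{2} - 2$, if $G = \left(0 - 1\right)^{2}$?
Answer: $-12$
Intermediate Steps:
$G = 1$ ($G = \left(-1\right)^{2} = 1$)
$- 10 G^{2} - 2 = - 10 \cdot 1^{2} - 2 = \left(-10\right) 1 - 2 = -10 - 2 = -12$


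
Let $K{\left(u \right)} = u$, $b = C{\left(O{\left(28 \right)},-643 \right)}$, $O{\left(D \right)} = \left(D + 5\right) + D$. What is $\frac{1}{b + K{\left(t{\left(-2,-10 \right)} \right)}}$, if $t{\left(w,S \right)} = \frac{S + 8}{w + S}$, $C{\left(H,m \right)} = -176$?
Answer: $- \frac{6}{1055} \approx -0.0056872$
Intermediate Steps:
$O{\left(D \right)} = 5 + 2 D$ ($O{\left(D \right)} = \left(5 + D\right) + D = 5 + 2 D$)
$t{\left(w,S \right)} = \frac{8 + S}{S + w}$
$b = -176$
$\frac{1}{b + K{\left(t{\left(-2,-10 \right)} \right)}} = \frac{1}{-176 + \frac{8 - 10}{-10 - 2}} = \frac{1}{-176 + \frac{1}{-12} \left(-2\right)} = \frac{1}{-176 - - \frac{1}{6}} = \frac{1}{-176 + \frac{1}{6}} = \frac{1}{- \frac{1055}{6}} = - \frac{6}{1055}$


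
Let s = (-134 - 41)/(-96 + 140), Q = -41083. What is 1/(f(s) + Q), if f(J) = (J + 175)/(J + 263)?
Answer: -11397/468215426 ≈ -2.4341e-5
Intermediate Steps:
s = -175/44 ≈ -3.9773
f(J) = (175 + J)/(263 + J)
1/(f(s) + Q) = 1/((175 - 175/44)/(263 - 175/44) - 41083) = 1/((7525/44)/(11397/44) - 41083) = 1/((44/11397)*(7525/44) - 41083) = 1/(7525/11397 - 41083) = 1/(-468215426/11397) = -11397/468215426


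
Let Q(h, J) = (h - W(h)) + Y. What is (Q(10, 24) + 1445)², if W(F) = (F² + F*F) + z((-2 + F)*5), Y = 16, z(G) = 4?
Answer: 1605289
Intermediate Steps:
W(F) = 4 + 2*F² (W(F) = (F² + F*F) + 4 = (F² + F²) + 4 = 2*F² + 4 = 4 + 2*F²)
Q(h, J) = 12 + h - 2*h² (Q(h, J) = (h - (4 + 2*h²)) + 16 = (h + (-4 - 2*h²)) + 16 = (-4 + h - 2*h²) + 16 = 12 + h - 2*h²)
(Q(10, 24) + 1445)² = ((12 + 10 - 2*10²) + 1445)² = ((12 + 10 - 2*100) + 1445)² = ((12 + 10 - 200) + 1445)² = (-178 + 1445)² = 1267² = 1605289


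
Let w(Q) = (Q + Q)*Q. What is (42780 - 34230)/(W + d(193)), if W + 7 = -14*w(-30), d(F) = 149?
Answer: -4275/12529 ≈ -0.34121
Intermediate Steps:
w(Q) = 2*Q² (w(Q) = (2*Q)*Q = 2*Q²)
W = -25207 (W = -7 - 28*(-30)² = -7 - 28*900 = -7 - 14*1800 = -7 - 25200 = -25207)
(42780 - 34230)/(W + d(193)) = (42780 - 34230)/(-25207 + 149) = 8550/(-25058) = 8550*(-1/25058) = -4275/12529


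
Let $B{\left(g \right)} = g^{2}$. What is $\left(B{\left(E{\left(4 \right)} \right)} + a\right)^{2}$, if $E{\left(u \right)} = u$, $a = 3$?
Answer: $361$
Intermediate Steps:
$\left(B{\left(E{\left(4 \right)} \right)} + a\right)^{2} = \left(4^{2} + 3\right)^{2} = \left(16 + 3\right)^{2} = 19^{2} = 361$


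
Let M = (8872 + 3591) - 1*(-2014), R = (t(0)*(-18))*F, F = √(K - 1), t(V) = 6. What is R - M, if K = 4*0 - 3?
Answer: -14477 - 216*I ≈ -14477.0 - 216.0*I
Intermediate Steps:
K = -3 (K = 0 - 3 = -3)
F = 2*I (F = √(-3 - 1) = √(-4) = 2*I ≈ 2.0*I)
R = -216*I (R = (6*(-18))*(2*I) = -216*I ≈ -216.0*I)
M = 14477 (M = 12463 + 2014 = 14477)
R - M = -216*I - 1*14477 = -216*I - 14477 = -14477 - 216*I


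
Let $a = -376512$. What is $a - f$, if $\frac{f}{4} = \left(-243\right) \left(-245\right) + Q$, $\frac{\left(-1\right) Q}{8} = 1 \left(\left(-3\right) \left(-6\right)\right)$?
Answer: $-614076$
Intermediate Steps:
$Q = -144$ ($Q = - 8 \cdot 1 \left(\left(-3\right) \left(-6\right)\right) = - 8 \cdot 1 \cdot 18 = \left(-8\right) 18 = -144$)
$f = 237564$ ($f = 4 \left(\left(-243\right) \left(-245\right) - 144\right) = 4 \left(59535 - 144\right) = 4 \cdot 59391 = 237564$)
$a - f = -376512 - 237564 = -614076$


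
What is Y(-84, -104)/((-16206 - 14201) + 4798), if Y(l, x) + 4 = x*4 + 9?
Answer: 411/25609 ≈ 0.016049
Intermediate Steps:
Y(l, x) = 5 + 4*x (Y(l, x) = -4 + (x*4 + 9) = -4 + (4*x + 9) = -4 + (9 + 4*x) = 5 + 4*x)
Y(-84, -104)/((-16206 - 14201) + 4798) = (5 + 4*(-104))/((-16206 - 14201) + 4798) = (5 - 416)/(-30407 + 4798) = -411/(-25609) = -411*(-1/25609) = 411/25609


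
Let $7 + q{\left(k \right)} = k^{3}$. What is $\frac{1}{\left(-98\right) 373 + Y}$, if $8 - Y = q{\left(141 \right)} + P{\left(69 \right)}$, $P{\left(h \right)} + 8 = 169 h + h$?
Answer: $- \frac{1}{2851482} \approx -3.5069 \cdot 10^{-7}$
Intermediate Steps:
$q{\left(k \right)} = -7 + k^{3}$
$P{\left(h \right)} = -8 + 170 h$ ($P{\left(h \right)} = -8 + \left(169 h + h\right) = -8 + 170 h$)
$Y = -2814928$ ($Y = 8 - \left(\left(-7 + 141^{3}\right) + \left(-8 + 170 \cdot 69\right)\right) = 8 - \left(\left(-7 + 2803221\right) + \left(-8 + 11730\right)\right) = 8 - \left(2803214 + 11722\right) = 8 - 2814936 = -2814928$)
$\frac{1}{\left(-98\right) 373 + Y} = \frac{1}{\left(-98\right) 373 - 2814928} = \frac{1}{-36554 - 2814928} = \frac{1}{-2851482} = - \frac{1}{2851482}$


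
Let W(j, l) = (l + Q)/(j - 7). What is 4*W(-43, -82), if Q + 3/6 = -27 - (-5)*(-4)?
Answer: 259/25 ≈ 10.360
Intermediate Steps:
Q = -95/2 (Q = -½ + (-27 - (-5)*(-4)) = -½ + (-27 - 1*20) = -½ + (-27 - 20) = -½ - 47 = -95/2 ≈ -47.500)
W(j, l) = (-95/2 + l)/(-7 + j) (W(j, l) = (l - 95/2)/(j - 7) = (-95/2 + l)/(-7 + j))
4*W(-43, -82) = 4*((-95/2 - 82)/(-7 - 43)) = 4*(-259/2/(-50)) = 4*(-1/50*(-259/2)) = 4*(259/100) = 259/25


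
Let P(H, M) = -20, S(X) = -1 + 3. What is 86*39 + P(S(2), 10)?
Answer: 3334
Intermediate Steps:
S(X) = 2
86*39 + P(S(2), 10) = 86*39 - 20 = 3354 - 20 = 3334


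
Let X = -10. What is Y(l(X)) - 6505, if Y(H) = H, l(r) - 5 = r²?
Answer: -6400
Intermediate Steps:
l(r) = 5 + r²
Y(l(X)) - 6505 = (5 + (-10)²) - 6505 = (5 + 100) - 6505 = 105 - 6505 = -6400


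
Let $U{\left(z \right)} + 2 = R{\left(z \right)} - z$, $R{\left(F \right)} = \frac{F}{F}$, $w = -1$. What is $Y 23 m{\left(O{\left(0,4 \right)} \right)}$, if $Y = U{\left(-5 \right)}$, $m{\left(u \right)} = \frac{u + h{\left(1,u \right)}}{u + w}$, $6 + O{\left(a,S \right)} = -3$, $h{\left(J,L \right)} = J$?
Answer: $\frac{368}{5} \approx 73.6$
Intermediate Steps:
$R{\left(F \right)} = 1$
$U{\left(z \right)} = -1 - z$ ($U{\left(z \right)} = -2 - \left(-1 + z\right) = -1 - z$)
$O{\left(a,S \right)} = -9$ ($O{\left(a,S \right)} = -6 - 3 = -9$)
$m{\left(u \right)} = \frac{1 + u}{-1 + u}$ ($m{\left(u \right)} = \frac{u + 1}{u - 1} = \frac{1 + u}{-1 + u}$)
$Y = 4$ ($Y = -1 - -5 = -1 + 5 = 4$)
$Y 23 m{\left(O{\left(0,4 \right)} \right)} = 4 \cdot 23 \frac{1 - 9}{-1 - 9} = 92 \frac{1}{-10} \left(-8\right) = 92 \left(\left(- \frac{1}{10}\right) \left(-8\right)\right) = 92 \cdot \frac{4}{5} = \frac{368}{5}$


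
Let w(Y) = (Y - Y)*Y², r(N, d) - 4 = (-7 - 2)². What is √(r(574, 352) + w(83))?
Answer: √85 ≈ 9.2195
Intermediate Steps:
r(N, d) = 85 (r(N, d) = 4 + (-7 - 2)² = 4 + (-9)² = 4 + 81 = 85)
w(Y) = 0 (w(Y) = 0*Y² = 0)
√(r(574, 352) + w(83)) = √(85 + 0) = √85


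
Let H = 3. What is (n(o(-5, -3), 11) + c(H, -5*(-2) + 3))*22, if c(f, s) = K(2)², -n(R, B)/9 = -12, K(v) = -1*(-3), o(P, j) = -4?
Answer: 2574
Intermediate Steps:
K(v) = 3
n(R, B) = 108 (n(R, B) = -9*(-12) = 108)
c(f, s) = 9 (c(f, s) = 3² = 9)
(n(o(-5, -3), 11) + c(H, -5*(-2) + 3))*22 = (108 + 9)*22 = 117*22 = 2574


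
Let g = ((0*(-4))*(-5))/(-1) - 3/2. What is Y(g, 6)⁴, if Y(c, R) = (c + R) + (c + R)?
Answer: 6561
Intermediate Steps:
g = -3/2 (g = (0*(-5))*(-1) - 3*½ = 0*(-1) - 3/2 = 0 - 3/2 = -3/2 ≈ -1.5000)
Y(c, R) = 2*R + 2*c (Y(c, R) = (R + c) + (R + c) = 2*R + 2*c)
Y(g, 6)⁴ = (2*6 + 2*(-3/2))⁴ = (12 - 3)⁴ = 9⁴ = 6561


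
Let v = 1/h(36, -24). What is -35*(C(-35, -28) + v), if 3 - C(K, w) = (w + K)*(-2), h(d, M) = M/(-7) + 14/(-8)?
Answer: 201355/47 ≈ 4284.1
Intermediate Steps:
h(d, M) = -7/4 - M/7 (h(d, M) = M*(-⅐) + 14*(-⅛) = -M/7 - 7/4 = -7/4 - M/7)
v = 28/47 (v = 1/(-7/4 - ⅐*(-24)) = 1/(-7/4 + 24/7) = 1/(47/28) = 28/47 ≈ 0.59575)
C(K, w) = 3 + 2*K + 2*w (C(K, w) = 3 - (w + K)*(-2) = 3 - (K + w)*(-2) = 3 - (-2*K - 2*w) = 3 + (2*K + 2*w) = 3 + 2*K + 2*w)
-35*(C(-35, -28) + v) = -35*((3 + 2*(-35) + 2*(-28)) + 28/47) = -35*((3 - 70 - 56) + 28/47) = -35*(-123 + 28/47) = -35*(-5753/47) = 201355/47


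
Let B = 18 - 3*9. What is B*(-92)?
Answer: 828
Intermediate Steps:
B = -9 (B = 18 - 27 = -9)
B*(-92) = -9*(-92) = 828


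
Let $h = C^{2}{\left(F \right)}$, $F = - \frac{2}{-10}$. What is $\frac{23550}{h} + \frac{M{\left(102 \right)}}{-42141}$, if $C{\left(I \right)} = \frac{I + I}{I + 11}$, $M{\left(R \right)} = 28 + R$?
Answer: $\frac{778057711070}{42141} \approx 1.8463 \cdot 10^{7}$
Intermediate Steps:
$F = \frac{1}{5}$ ($F = \left(-2\right) \left(- \frac{1}{10}\right) = \frac{1}{5} \approx 0.2$)
$C{\left(I \right)} = \frac{2 I}{11 + I}$
$h = \frac{1}{784}$ ($h = \left(2 \cdot \frac{1}{5} \frac{1}{11 + \frac{1}{5}}\right)^{2} = \left(2 \cdot \frac{1}{5} \frac{1}{\frac{56}{5}}\right)^{2} = \left(2 \cdot \frac{1}{5} \cdot \frac{5}{56}\right)^{2} = \left(\frac{1}{28}\right)^{2} = \frac{1}{784} \approx 0.0012755$)
$\frac{23550}{h} + \frac{M{\left(102 \right)}}{-42141} = 23550 \frac{1}{\frac{1}{784}} + \frac{28 + 102}{-42141} = 23550 \cdot 784 + 130 \left(- \frac{1}{42141}\right) = 18463200 - \frac{130}{42141} = \frac{778057711070}{42141}$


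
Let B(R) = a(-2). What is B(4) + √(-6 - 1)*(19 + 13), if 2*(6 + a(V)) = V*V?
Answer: -4 + 32*I*√7 ≈ -4.0 + 84.664*I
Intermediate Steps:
a(V) = -6 + V²/2 (a(V) = -6 + (V*V)/2 = -6 + V²/2)
B(R) = -4 (B(R) = -6 + (½)*(-2)² = -6 + (½)*4 = -6 + 2 = -4)
B(4) + √(-6 - 1)*(19 + 13) = -4 + √(-6 - 1)*(19 + 13) = -4 + √(-7)*32 = -4 + (I*√7)*32 = -4 + 32*I*√7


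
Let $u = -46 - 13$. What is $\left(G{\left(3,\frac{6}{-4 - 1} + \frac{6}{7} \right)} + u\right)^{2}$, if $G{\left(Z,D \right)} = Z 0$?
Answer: $3481$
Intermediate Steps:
$G{\left(Z,D \right)} = 0$
$u = -59$ ($u = -46 - 13 = -59$)
$\left(G{\left(3,\frac{6}{-4 - 1} + \frac{6}{7} \right)} + u\right)^{2} = \left(0 - 59\right)^{2} = \left(-59\right)^{2} = 3481$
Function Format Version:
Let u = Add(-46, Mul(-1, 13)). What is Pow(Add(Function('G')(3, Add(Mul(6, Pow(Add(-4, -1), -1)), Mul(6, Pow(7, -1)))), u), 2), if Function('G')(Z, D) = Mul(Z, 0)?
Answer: 3481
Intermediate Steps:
Function('G')(Z, D) = 0
u = -59 (u = Add(-46, -13) = -59)
Pow(Add(Function('G')(3, Add(Mul(6, Pow(Add(-4, -1), -1)), Mul(6, Pow(7, -1)))), u), 2) = Pow(Add(0, -59), 2) = Pow(-59, 2) = 3481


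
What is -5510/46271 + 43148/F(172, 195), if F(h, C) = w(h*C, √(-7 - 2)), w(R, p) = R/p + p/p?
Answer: -686711628402/5783523386671 + 482394640*I/124992401 ≈ -0.11874 + 3.8594*I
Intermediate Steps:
w(R, p) = 1 + R/p (w(R, p) = R/p + 1 = 1 + R/p)
F(h, C) = -I*(3*I + C*h)/3 (F(h, C) = (h*C + √(-7 - 2))/(√(-7 - 2)) = (C*h + √(-9))/(√(-9)) = (C*h + 3*I)/((3*I)) = (-I/3)*(3*I + C*h) = -I*(3*I + C*h)/3)
-5510/46271 + 43148/F(172, 195) = -5510/46271 + 43148/(1 - ⅓*I*195*172) = -5510*1/46271 + 43148/(1 - 11180*I) = -5510/46271 + 43148*((1 + 11180*I)/124992401) = -5510/46271 + 43148*(1 + 11180*I)/124992401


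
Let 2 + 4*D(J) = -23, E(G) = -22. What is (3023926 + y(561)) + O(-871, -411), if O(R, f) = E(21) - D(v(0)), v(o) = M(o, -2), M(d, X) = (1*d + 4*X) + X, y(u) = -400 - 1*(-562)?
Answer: 12096289/4 ≈ 3.0241e+6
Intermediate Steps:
y(u) = 162 (y(u) = -400 + 562 = 162)
M(d, X) = d + 5*X (M(d, X) = (d + 4*X) + X = d + 5*X)
v(o) = -10 + o (v(o) = o + 5*(-2) = o - 10 = -10 + o)
D(J) = -25/4 (D(J) = -½ + (¼)*(-23) = -½ - 23/4 = -25/4)
O(R, f) = -63/4 (O(R, f) = -22 - 1*(-25/4) = -22 + 25/4 = -63/4)
(3023926 + y(561)) + O(-871, -411) = (3023926 + 162) - 63/4 = 3024088 - 63/4 = 12096289/4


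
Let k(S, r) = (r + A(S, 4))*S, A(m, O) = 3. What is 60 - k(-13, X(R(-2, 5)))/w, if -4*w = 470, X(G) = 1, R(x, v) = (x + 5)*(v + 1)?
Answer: 13996/235 ≈ 59.557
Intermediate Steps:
R(x, v) = (1 + v)*(5 + x) (R(x, v) = (5 + x)*(1 + v) = (1 + v)*(5 + x))
w = -235/2 (w = -1/4*470 = -235/2 ≈ -117.50)
k(S, r) = S*(3 + r) (k(S, r) = (r + 3)*S = (3 + r)*S = S*(3 + r))
60 - k(-13, X(R(-2, 5)))/w = 60 - (-13*(3 + 1))/(-235/2) = 60 - (-13*4)*(-2)/235 = 60 - (-52)*(-2)/235 = 60 - 1*104/235 = 60 - 104/235 = 13996/235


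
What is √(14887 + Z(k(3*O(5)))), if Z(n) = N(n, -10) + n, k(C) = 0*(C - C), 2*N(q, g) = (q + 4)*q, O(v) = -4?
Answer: √14887 ≈ 122.01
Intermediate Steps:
N(q, g) = q*(4 + q)/2 (N(q, g) = ((q + 4)*q)/2 = ((4 + q)*q)/2 = (q*(4 + q))/2 = q*(4 + q)/2)
k(C) = 0 (k(C) = 0*0 = 0)
Z(n) = n + n*(4 + n)/2 (Z(n) = n*(4 + n)/2 + n = n + n*(4 + n)/2)
√(14887 + Z(k(3*O(5)))) = √(14887 + (½)*0*(6 + 0)) = √(14887 + (½)*0*6) = √(14887 + 0) = √14887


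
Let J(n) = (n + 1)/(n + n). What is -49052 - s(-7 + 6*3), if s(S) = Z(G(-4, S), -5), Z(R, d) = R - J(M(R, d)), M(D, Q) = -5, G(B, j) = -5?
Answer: -245233/5 ≈ -49047.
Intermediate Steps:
J(n) = (1 + n)/(2*n) (J(n) = (1 + n)/((2*n)) = (1 + n)*(1/(2*n)) = (1 + n)/(2*n))
Z(R, d) = -⅖ + R (Z(R, d) = R - (1 - 5)/(2*(-5)) = R - (-1)*(-4)/(2*5) = R - 1*⅖ = R - ⅖ = -⅖ + R)
s(S) = -27/5 (s(S) = -⅖ - 5 = -27/5)
-49052 - s(-7 + 6*3) = -49052 - 1*(-27/5) = -49052 + 27/5 = -245233/5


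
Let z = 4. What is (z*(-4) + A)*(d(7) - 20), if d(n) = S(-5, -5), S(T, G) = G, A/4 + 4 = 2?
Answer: 600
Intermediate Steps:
A = -8 (A = -16 + 4*2 = -16 + 8 = -8)
d(n) = -5
(z*(-4) + A)*(d(7) - 20) = (4*(-4) - 8)*(-5 - 20) = (-16 - 8)*(-25) = -24*(-25) = 600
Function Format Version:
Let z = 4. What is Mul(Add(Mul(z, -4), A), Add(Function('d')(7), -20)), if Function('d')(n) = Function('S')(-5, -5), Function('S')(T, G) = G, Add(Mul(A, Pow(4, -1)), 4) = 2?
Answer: 600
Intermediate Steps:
A = -8 (A = Add(-16, Mul(4, 2)) = Add(-16, 8) = -8)
Function('d')(n) = -5
Mul(Add(Mul(z, -4), A), Add(Function('d')(7), -20)) = Mul(Add(Mul(4, -4), -8), Add(-5, -20)) = Mul(Add(-16, -8), -25) = Mul(-24, -25) = 600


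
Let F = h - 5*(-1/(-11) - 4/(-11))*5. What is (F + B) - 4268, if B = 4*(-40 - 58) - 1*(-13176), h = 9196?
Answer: 194707/11 ≈ 17701.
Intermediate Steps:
F = 101031/11 (F = 9196 - 5*(-1/(-11) - 4/(-11))*5 = 9196 - 5*(-1*(-1/11) - 4*(-1/11))*5 = 9196 - 5*(1/11 + 4/11)*5 = 9196 - 5*(5/11)*5 = 9196 - 25*5/11 = 9196 - 1*125/11 = 9196 - 125/11 = 101031/11 ≈ 9184.6)
B = 12784 (B = 4*(-98) + 13176 = -392 + 13176 = 12784)
(F + B) - 4268 = (101031/11 + 12784) - 4268 = 241655/11 - 4268 = 194707/11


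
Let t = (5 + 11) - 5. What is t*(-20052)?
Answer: -220572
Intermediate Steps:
t = 11 (t = 16 - 5 = 11)
t*(-20052) = 11*(-20052) = -220572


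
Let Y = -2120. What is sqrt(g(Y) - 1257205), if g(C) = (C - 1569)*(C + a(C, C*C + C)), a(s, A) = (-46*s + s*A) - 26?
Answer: sqrt(35132331258509) ≈ 5.9273e+6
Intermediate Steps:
a(s, A) = -26 - 46*s + A*s (a(s, A) = (-46*s + A*s) - 26 = -26 - 46*s + A*s)
g(C) = (-1569 + C)*(-26 - 45*C + C*(C + C**2)) (g(C) = (C - 1569)*(C + (-26 - 46*C + (C*C + C)*C)) = (-1569 + C)*(C + (-26 - 46*C + (C**2 + C)*C)) = (-1569 + C)*(C + (-26 - 46*C + (C + C**2)*C)) = (-1569 + C)*(C + (-26 - 46*C + C*(C + C**2))) = (-1569 + C)*(-26 - 45*C + C*(C + C**2)))
sqrt(g(Y) - 1257205) = sqrt((40794 + (-2120)**4 - 1614*(-2120)**2 - 1568*(-2120)**3 + 70579*(-2120)) - 1257205) = sqrt((40794 + 20199631360000 - 1614*4494400 - 1568*(-9528128000) - 149627480) - 1257205) = sqrt((40794 + 20199631360000 - 7253961600 + 14940104704000 - 149627480) - 1257205) = sqrt(35132332515714 - 1257205) = sqrt(35132331258509)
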